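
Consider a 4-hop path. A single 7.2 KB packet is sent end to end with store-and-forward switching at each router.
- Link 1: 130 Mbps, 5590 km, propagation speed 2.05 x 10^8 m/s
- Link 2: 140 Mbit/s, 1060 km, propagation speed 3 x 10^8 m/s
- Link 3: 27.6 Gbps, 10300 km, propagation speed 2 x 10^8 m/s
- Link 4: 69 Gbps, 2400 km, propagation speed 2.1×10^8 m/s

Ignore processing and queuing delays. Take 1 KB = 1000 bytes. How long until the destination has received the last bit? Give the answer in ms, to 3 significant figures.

L = 57600 bits.
Transmission delays (L/R per hop): 0.443077, 0.411429, 0.00208696, 0.000834783 ms; sum = 0.857427 ms.
Propagation delays (d/s per hop): 27.2683, 3.53333, 51.5, 11.4286 ms; sum = 93.7302 ms.
End-to-end = 94.6 ms.

94.6 ms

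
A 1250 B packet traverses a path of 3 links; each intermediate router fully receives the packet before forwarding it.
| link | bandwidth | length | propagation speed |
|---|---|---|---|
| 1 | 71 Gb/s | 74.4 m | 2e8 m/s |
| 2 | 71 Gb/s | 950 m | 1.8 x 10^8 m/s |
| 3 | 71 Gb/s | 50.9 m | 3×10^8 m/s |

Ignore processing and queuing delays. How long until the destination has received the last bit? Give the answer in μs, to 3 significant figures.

L = 1250 × 8 = 10000 bits.
Transmission delay per hop = L/R = 10000/71000000000 = 0.140845 μs; 3 hops → 0.422535 μs.
Propagation delays (d/s per hop): 0.372, 5.27778, 0.169667 μs; sum = 5.81944 μs.
End-to-end = 6.24 μs.

6.24 μs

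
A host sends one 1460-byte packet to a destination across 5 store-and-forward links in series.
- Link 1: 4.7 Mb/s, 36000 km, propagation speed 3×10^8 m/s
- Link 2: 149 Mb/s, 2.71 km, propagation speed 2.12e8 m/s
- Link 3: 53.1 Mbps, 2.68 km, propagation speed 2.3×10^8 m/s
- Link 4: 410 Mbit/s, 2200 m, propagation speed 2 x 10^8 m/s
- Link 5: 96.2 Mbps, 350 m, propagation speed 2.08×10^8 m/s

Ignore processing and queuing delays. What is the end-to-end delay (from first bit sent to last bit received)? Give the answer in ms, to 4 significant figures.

123.0 ms

L = 1460 × 8 = 11680 bits.
Transmission delays (L/R per hop): 2.48511, 0.0783893, 0.219962, 0.0284878, 0.121414 ms; sum = 2.93336 ms.
Propagation delays (d/s per hop): 120, 0.012783, 0.0116522, 0.011, 0.00168269 ms; sum = 120.037 ms.
End-to-end = 123.0 ms.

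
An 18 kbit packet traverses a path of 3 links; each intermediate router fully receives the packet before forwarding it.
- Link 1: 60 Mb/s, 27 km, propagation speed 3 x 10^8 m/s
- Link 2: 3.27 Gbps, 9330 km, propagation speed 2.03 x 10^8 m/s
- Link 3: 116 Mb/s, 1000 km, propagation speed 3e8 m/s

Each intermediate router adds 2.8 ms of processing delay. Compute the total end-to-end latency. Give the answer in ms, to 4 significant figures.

L = 18000 bits.
Transmission delays (L/R per hop): 0.3, 0.00550459, 0.155172 ms; sum = 0.460677 ms.
Propagation delays (d/s per hop): 0.09, 45.9606, 3.33333 ms; sum = 49.3839 ms.
Processing at 2 router(s): 2 × 2.8 ms = 5.6 ms.
End-to-end = 55.44 ms.

55.44 ms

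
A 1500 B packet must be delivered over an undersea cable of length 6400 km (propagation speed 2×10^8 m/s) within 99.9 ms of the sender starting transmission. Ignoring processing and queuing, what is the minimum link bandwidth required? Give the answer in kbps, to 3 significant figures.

L = 12000 bits.
Propagation delay = 6400000 / 200000000 = 32 ms.
Transmission budget = 99.9 − 32 = 67.9 ms.
R ≥ L / t_tx = 12000 bits / 0.0679 s = 177 kbps.

177 kbps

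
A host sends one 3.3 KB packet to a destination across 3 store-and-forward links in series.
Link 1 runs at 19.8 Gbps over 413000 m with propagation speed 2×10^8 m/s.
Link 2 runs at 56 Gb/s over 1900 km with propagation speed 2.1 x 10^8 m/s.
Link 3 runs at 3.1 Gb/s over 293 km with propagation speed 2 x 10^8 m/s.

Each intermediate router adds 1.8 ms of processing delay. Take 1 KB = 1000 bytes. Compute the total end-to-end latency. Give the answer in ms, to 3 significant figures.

16.2 ms

L = 26400 bits.
Transmission delays (L/R per hop): 0.00133333, 0.000471429, 0.00851613 ms; sum = 0.0103209 ms.
Propagation delays (d/s per hop): 2.065, 9.04762, 1.465 ms; sum = 12.5776 ms.
Processing at 2 router(s): 2 × 1.8 ms = 3.6 ms.
End-to-end = 16.2 ms.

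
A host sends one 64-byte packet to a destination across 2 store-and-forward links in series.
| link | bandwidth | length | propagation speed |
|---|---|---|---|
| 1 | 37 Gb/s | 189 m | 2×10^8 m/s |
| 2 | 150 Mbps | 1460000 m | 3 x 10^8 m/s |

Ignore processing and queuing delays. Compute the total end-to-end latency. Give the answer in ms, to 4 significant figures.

L = 64 × 8 = 512 bits.
Transmission delays (L/R per hop): 1.38378e-05, 0.00341333 ms; sum = 0.00342717 ms.
Propagation delays (d/s per hop): 0.000945, 4.86667 ms; sum = 4.86761 ms.
End-to-end = 4.871 ms.

4.871 ms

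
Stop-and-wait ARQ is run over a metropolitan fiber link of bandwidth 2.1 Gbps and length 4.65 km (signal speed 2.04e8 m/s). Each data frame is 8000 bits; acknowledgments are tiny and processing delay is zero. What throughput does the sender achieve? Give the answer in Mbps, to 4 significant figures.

162.0 Mbps

t_tx = L/R = 8000/2100000000 = 3.80952e-06 s.
t_prop = 4650/204000000 = 2.27941e-05 s; RTT = 4.55882e-05 s.
Cycle = t_tx + RTT = 4.93978e-05 s.
Throughput = L / cycle = 8000 / 4.93978e-05 = 162.0 Mbps.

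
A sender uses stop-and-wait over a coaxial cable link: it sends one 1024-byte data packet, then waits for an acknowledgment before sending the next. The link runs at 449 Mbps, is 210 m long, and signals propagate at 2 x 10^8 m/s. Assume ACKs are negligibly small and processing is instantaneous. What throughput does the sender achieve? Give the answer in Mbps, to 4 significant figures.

t_tx = L/R = 8192/449000000 = 1.8245e-05 s.
t_prop = 210/200000000 = 1.05e-06 s; RTT = 2.1e-06 s.
Cycle = t_tx + RTT = 2.0345e-05 s.
Throughput = L / cycle = 8192 / 2.0345e-05 = 402.7 Mbps.

402.7 Mbps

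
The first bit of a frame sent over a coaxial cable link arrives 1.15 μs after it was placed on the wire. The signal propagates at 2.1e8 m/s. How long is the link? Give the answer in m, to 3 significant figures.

d = s × t_prop = 210000000 × 1.15e-06 = 242 m.

242 m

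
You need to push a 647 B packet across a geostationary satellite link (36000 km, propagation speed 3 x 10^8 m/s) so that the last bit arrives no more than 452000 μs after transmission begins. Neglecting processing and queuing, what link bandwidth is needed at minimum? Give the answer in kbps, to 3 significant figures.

L = 5176 bits.
Propagation delay = 36000000 / 300000000 = 120000 μs.
Transmission budget = 452000 − 120000 = 332000 μs.
R ≥ L / t_tx = 5176 bits / 0.332 s = 15.6 kbps.

15.6 kbps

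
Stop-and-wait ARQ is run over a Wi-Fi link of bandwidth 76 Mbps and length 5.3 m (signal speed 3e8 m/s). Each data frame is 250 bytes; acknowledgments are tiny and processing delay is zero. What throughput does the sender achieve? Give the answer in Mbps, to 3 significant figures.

t_tx = L/R = 2000/76000000 = 2.63158e-05 s.
t_prop = 5.3/300000000 = 1.76667e-08 s; RTT = 3.53333e-08 s.
Cycle = t_tx + RTT = 2.63511e-05 s.
Throughput = L / cycle = 2000 / 2.63511e-05 = 75.9 Mbps.

75.9 Mbps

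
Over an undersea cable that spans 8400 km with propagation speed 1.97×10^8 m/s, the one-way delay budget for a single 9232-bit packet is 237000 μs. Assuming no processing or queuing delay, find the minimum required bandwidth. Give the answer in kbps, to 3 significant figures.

47.5 kbps

Propagation delay = 8400000 / 197000000 = 42639.6 μs.
Transmission budget = 237000 − 42639.6 = 194360 μs.
R ≥ L / t_tx = 9232 bits / 0.19436 s = 47.5 kbps.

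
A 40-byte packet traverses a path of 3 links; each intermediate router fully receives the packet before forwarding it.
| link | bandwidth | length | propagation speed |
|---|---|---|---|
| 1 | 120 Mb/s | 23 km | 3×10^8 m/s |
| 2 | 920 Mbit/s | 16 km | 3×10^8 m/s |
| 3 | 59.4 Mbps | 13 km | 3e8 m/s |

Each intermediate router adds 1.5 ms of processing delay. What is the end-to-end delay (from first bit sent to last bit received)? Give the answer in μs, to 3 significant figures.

L = 40 × 8 = 320 bits.
Transmission delays (L/R per hop): 2.66667, 0.347826, 5.38721 μs; sum = 8.4017 μs.
Propagation delays (d/s per hop): 76.6667, 53.3333, 43.3333 μs; sum = 173.333 μs.
Processing at 2 router(s): 2 × 1.5 ms = 3000 μs.
End-to-end = 3180 μs.

3180 μs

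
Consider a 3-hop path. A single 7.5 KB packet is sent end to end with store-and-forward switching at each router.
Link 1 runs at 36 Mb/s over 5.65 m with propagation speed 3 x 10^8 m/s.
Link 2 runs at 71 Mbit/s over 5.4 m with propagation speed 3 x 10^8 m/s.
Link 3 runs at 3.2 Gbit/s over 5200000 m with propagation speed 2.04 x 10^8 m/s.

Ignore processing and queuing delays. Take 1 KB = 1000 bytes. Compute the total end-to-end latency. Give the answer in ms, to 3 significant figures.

L = 60000 bits.
Transmission delays (L/R per hop): 1.66667, 0.84507, 0.01875 ms; sum = 2.53049 ms.
Propagation delays (d/s per hop): 1.88333e-05, 1.8e-05, 25.4902 ms; sum = 25.4902 ms.
End-to-end = 28.0 ms.

28.0 ms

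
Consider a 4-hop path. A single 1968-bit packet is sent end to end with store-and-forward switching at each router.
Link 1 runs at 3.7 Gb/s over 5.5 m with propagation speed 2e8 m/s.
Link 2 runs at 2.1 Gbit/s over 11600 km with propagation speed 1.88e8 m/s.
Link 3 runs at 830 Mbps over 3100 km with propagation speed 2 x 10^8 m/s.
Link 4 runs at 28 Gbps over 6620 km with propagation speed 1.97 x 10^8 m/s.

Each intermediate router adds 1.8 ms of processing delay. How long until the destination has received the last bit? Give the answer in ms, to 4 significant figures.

Transmission delays (L/R per hop): 0.000531892, 0.000937143, 0.00237108, 7.02857e-05 ms; sum = 0.0039104 ms.
Propagation delays (d/s per hop): 2.75e-05, 61.7021, 15.5, 33.6041 ms; sum = 110.806 ms.
Processing at 3 router(s): 3 × 1.8 ms = 5.4 ms.
End-to-end = 116.2 ms.

116.2 ms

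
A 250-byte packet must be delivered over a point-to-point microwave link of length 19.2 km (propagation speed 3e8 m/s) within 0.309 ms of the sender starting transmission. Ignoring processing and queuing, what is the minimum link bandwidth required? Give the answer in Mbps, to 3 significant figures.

L = 2000 bits.
Propagation delay = 19200 / 300000000 = 0.064 ms.
Transmission budget = 0.309 − 0.064 = 0.245 ms.
R ≥ L / t_tx = 2000 bits / 0.000245 s = 8.16 Mbps.

8.16 Mbps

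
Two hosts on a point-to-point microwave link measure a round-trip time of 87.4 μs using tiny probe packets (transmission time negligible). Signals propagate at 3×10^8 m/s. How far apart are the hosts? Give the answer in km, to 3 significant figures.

One-way propagation = RTT/2 = 43.7 μs.
d = s × t = 300000000 × 4.37e-05 = 13.1 km.

13.1 km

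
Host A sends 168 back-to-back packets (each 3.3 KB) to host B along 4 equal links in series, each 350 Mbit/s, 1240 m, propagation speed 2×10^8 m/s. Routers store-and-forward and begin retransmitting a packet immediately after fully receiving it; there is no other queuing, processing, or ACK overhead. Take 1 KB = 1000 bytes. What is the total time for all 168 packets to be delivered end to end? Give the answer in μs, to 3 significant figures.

Per-hop transmission t_tx = L/R = 26400/350000000 = 75.4286 μs.
Per-hop propagation t_prop = 1240/200000000 = 6.2 μs.
Pipeline fill: first packet needs 4·t_tx to clear all hops; remaining 167 packets each add one t_tx.
Total = (4+168-1)·t_tx + 4·t_prop = 171·75.4286 + 4·6.2 = 12900 μs.

12900 μs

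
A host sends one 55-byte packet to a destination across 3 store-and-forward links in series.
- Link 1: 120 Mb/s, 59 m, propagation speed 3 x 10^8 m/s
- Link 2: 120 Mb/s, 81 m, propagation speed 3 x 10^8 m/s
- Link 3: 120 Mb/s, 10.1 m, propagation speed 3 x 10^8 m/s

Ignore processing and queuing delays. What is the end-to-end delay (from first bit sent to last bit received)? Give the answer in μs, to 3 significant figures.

L = 55 × 8 = 440 bits.
Transmission delay per hop = L/R = 440/120000000 = 3.66667 μs; 3 hops → 11 μs.
Propagation delays (d/s per hop): 0.196667, 0.27, 0.0336667 μs; sum = 0.500333 μs.
End-to-end = 11.5 μs.

11.5 μs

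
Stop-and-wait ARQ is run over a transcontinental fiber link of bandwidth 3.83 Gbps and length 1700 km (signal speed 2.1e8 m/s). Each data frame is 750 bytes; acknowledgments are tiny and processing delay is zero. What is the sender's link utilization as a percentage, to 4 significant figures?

t_tx = L/R = 6000/3830000000 = 1.56658e-06 s.
t_prop = 1700000/210000000 = 0.00809524 s; RTT = 0.0161905 s.
Cycle = t_tx + RTT = 0.016192 s.
Utilization = t_tx / cycle = 1.56658e-06/0.016192 = 0.009675 %.

0.009675 %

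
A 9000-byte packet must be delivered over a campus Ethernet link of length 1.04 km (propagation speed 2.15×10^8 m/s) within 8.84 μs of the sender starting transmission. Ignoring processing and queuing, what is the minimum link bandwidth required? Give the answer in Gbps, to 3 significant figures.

18.0 Gbps

L = 72000 bits.
Propagation delay = 1040 / 215000000 = 4.83721 μs.
Transmission budget = 8.84 − 4.83721 = 4.00279 μs.
R ≥ L / t_tx = 72000 bits / 4.00279e-06 s = 18.0 Gbps.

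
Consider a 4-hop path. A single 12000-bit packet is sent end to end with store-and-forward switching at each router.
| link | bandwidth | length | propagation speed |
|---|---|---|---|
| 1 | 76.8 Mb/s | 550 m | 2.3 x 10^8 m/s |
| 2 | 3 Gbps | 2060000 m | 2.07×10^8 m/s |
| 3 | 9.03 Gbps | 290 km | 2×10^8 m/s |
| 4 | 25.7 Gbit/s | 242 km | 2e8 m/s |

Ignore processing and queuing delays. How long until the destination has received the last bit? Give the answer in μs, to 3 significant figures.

Transmission delays (L/R per hop): 156.25, 4, 1.3289, 0.466926 μs; sum = 162.046 μs.
Propagation delays (d/s per hop): 2.3913, 9951.69, 1450, 1210 μs; sum = 12614.1 μs.
End-to-end = 12800 μs.

12800 μs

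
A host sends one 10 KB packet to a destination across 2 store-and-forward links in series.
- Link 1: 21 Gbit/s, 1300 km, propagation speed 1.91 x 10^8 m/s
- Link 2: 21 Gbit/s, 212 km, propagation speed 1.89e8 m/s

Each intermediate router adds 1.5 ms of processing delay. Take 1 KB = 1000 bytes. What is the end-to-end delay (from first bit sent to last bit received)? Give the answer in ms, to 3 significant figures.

L = 80000 bits.
Transmission delay per hop = L/R = 80000/21000000000 = 0.00380952 ms; 2 hops → 0.00761905 ms.
Propagation delays (d/s per hop): 6.80628, 1.12169 ms; sum = 7.92798 ms.
Processing at 1 router(s): 1 × 1.5 ms = 1.5 ms.
End-to-end = 9.44 ms.

9.44 ms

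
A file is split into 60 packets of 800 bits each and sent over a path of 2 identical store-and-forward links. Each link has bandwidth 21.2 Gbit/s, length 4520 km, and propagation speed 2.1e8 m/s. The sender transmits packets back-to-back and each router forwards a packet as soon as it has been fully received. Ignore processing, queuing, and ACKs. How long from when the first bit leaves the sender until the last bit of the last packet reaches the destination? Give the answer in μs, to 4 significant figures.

43050 μs

Per-hop transmission t_tx = L/R = 800/21200000000 = 0.0377358 μs.
Per-hop propagation t_prop = 4520000/210000000 = 21523.8 μs.
Pipeline fill: first packet needs 2·t_tx to clear all hops; remaining 59 packets each add one t_tx.
Total = (2+60-1)·t_tx + 2·t_prop = 61·0.0377358 + 2·21523.8 = 43050 μs.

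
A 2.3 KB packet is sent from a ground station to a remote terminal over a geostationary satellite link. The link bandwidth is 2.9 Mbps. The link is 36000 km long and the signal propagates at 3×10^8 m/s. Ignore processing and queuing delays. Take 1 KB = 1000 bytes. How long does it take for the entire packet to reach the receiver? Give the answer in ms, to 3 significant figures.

126 ms

L = 18400 bits.
Transmission delay = L/R = 18400 / 2900000 = 6.34483 ms.
Propagation delay = d/s = 36000000 m / 300000000 m/s = 120 ms.
Total = 126 ms.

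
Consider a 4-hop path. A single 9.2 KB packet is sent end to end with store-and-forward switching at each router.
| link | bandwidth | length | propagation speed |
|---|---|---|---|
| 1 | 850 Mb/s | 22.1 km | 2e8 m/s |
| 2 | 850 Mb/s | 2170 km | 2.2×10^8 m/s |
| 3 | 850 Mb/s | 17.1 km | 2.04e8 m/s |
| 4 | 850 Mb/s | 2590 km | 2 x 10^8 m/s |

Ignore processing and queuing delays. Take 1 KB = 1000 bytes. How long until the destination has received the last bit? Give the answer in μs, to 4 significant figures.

L = 73600 bits.
Transmission delay per hop = L/R = 73600/850000000 = 86.5882 μs; 4 hops → 346.353 μs.
Propagation delays (d/s per hop): 110.5, 9863.64, 83.8235, 12950 μs; sum = 23008 μs.
End-to-end = 23350 μs.

23350 μs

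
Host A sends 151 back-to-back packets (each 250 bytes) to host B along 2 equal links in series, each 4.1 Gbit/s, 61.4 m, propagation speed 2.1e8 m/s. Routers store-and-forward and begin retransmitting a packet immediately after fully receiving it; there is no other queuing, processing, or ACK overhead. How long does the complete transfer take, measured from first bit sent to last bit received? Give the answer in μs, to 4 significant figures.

Per-hop transmission t_tx = L/R = 2000/4.1e+09 = 0.487805 μs.
Per-hop propagation t_prop = 61.4/210000000 = 0.292381 μs.
Pipeline fill: first packet needs 2·t_tx to clear all hops; remaining 150 packets each add one t_tx.
Total = (2+151-1)·t_tx + 2·t_prop = 152·0.487805 + 2·0.292381 = 74.73 μs.

74.73 μs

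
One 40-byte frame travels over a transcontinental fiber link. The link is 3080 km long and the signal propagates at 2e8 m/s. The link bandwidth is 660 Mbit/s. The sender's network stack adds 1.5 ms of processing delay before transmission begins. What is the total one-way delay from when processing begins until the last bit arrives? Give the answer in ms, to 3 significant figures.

L = 40 × 8 = 320 bits.
Transmission delay = L/R = 320 / 660000000 = 0.000484848 ms.
Propagation delay = d/s = 3080000 m / 200000000 m/s = 15.4 ms.
Plus processing delay 1.5 ms = 1.5 ms.
Total = 16.9 ms.

16.9 ms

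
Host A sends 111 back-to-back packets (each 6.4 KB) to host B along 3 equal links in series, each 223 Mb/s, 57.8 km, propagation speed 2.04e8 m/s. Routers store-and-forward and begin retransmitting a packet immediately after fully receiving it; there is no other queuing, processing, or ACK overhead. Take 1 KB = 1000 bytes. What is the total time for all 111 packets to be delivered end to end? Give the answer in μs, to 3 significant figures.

26800 μs

Per-hop transmission t_tx = L/R = 51200/223000000 = 229.596 μs.
Per-hop propagation t_prop = 57800/204000000 = 283.333 μs.
Pipeline fill: first packet needs 3·t_tx to clear all hops; remaining 110 packets each add one t_tx.
Total = (3+111-1)·t_tx + 3·t_prop = 113·229.596 + 3·283.333 = 26800 μs.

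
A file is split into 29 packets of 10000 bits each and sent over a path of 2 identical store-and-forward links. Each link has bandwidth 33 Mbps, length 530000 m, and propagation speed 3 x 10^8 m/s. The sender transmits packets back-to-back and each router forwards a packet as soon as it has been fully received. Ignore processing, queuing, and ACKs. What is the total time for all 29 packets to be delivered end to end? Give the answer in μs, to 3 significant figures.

12600 μs

Per-hop transmission t_tx = L/R = 10000/33000000 = 303.03 μs.
Per-hop propagation t_prop = 530000/300000000 = 1766.67 μs.
Pipeline fill: first packet needs 2·t_tx to clear all hops; remaining 28 packets each add one t_tx.
Total = (2+29-1)·t_tx + 2·t_prop = 30·303.03 + 2·1766.67 = 12600 μs.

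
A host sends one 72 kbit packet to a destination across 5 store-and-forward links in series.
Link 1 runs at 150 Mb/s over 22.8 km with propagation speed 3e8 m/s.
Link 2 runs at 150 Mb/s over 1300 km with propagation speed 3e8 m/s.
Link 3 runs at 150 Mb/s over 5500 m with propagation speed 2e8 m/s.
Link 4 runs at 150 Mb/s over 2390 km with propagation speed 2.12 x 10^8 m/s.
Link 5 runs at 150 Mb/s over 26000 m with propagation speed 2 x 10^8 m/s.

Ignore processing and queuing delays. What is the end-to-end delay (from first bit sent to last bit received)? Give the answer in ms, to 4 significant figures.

18.24 ms

L = 72000 bits.
Transmission delay per hop = L/R = 72000/150000000 = 0.48 ms; 5 hops → 2.4 ms.
Propagation delays (d/s per hop): 0.076, 4.33333, 0.0275, 11.2736, 0.13 ms; sum = 15.8404 ms.
End-to-end = 18.24 ms.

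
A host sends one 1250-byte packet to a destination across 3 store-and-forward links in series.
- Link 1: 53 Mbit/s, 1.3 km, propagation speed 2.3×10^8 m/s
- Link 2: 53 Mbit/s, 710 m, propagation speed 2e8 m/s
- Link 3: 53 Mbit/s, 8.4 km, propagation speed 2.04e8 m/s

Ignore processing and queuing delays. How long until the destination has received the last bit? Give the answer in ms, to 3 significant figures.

L = 1250 × 8 = 10000 bits.
Transmission delay per hop = L/R = 10000/53000000 = 0.188679 ms; 3 hops → 0.566038 ms.
Propagation delays (d/s per hop): 0.00565217, 0.00355, 0.0411765 ms; sum = 0.0503786 ms.
End-to-end = 0.616 ms.

0.616 ms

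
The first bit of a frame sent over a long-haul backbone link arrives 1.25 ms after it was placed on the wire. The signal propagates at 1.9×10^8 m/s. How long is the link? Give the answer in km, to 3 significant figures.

238 km

d = s × t_prop = 190000000 × 0.00125 = 238 km.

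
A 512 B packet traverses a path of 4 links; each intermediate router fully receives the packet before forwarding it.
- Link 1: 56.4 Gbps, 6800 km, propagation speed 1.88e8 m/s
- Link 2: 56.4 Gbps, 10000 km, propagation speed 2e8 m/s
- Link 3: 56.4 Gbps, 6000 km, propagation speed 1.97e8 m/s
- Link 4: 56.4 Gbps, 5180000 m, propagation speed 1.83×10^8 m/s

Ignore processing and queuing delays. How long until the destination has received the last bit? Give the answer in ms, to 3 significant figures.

L = 512 × 8 = 4096 bits.
Transmission delay per hop = L/R = 4096/56400000000 = 7.26241e-05 ms; 4 hops → 0.000290496 ms.
Propagation delays (d/s per hop): 36.1702, 50, 30.4569, 28.306 ms; sum = 144.933 ms.
End-to-end = 145 ms.

145 ms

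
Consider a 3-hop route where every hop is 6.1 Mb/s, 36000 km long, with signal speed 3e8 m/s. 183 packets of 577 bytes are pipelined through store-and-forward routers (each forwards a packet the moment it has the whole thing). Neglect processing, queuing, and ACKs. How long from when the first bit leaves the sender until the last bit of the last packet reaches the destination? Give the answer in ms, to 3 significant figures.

Per-hop transmission t_tx = L/R = 4616/6100000 = 0.756721 ms.
Per-hop propagation t_prop = 36000000/300000000 = 120 ms.
Pipeline fill: first packet needs 3·t_tx to clear all hops; remaining 182 packets each add one t_tx.
Total = (3+183-1)·t_tx + 3·t_prop = 185·0.756721 + 3·120 = 500 ms.

500 ms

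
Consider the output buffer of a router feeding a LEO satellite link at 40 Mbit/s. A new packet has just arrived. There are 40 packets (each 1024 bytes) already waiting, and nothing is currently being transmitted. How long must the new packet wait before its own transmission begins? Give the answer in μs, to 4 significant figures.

Each queued packet: L/R = 8192/40000000 = 204.8 μs.
40 queued → 8192 μs.
Queuing delay = 8192 μs.

8192 μs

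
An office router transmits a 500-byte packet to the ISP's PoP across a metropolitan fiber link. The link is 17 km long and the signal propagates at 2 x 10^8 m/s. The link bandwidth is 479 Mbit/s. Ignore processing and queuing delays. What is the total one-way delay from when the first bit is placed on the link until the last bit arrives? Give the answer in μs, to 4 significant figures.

L = 500 × 8 = 4000 bits.
Transmission delay = L/R = 4000 / 479000000 = 8.35073 μs.
Propagation delay = d/s = 17000 m / 200000000 m/s = 85 μs.
Total = 93.35 μs.

93.35 μs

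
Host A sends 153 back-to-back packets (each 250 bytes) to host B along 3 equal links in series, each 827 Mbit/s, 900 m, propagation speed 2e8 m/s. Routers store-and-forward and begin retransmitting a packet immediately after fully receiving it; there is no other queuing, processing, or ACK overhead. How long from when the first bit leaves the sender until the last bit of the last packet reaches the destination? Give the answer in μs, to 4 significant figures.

388.3 μs

Per-hop transmission t_tx = L/R = 2000/827000000 = 2.41838 μs.
Per-hop propagation t_prop = 900/200000000 = 4.5 μs.
Pipeline fill: first packet needs 3·t_tx to clear all hops; remaining 152 packets each add one t_tx.
Total = (3+153-1)·t_tx + 3·t_prop = 155·2.41838 + 3·4.5 = 388.3 μs.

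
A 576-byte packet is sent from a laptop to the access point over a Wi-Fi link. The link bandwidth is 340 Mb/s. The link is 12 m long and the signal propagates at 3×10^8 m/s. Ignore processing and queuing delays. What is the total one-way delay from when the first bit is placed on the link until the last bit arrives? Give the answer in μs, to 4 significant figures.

L = 576 × 8 = 4608 bits.
Transmission delay = L/R = 4608 / 340000000 = 13.5529 μs.
Propagation delay = d/s = 12 m / 300000000 m/s = 0.04 μs.
Total = 13.59 μs.

13.59 μs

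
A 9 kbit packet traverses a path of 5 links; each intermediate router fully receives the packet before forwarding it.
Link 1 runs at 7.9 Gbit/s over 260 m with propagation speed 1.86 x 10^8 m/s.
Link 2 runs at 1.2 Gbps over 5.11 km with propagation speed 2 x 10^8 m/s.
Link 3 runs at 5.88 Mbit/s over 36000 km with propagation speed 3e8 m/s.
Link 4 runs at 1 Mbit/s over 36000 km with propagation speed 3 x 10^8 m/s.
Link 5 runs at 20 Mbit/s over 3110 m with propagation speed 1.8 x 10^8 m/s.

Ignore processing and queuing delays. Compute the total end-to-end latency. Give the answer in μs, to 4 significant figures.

L = 9000 bits.
Transmission delays (L/R per hop): 1.13924, 7.5, 1530.61, 9000, 450 μs; sum = 10989.3 μs.
Propagation delays (d/s per hop): 1.39785, 25.55, 120000, 120000, 17.2778 μs; sum = 240044 μs.
End-to-end = 251000 μs.

251000 μs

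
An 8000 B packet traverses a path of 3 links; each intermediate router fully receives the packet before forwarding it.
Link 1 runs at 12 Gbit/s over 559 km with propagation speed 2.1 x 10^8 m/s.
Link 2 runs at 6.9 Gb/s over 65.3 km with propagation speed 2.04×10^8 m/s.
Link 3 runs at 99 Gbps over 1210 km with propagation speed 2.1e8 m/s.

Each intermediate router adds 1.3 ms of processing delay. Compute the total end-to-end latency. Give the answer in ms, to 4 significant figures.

L = 8000 × 8 = 64000 bits.
Transmission delays (L/R per hop): 0.00533333, 0.00927536, 0.000646465 ms; sum = 0.0152552 ms.
Propagation delays (d/s per hop): 2.6619, 0.320098, 5.7619 ms; sum = 8.74391 ms.
Processing at 2 router(s): 2 × 1.3 ms = 2.6 ms.
End-to-end = 11.36 ms.

11.36 ms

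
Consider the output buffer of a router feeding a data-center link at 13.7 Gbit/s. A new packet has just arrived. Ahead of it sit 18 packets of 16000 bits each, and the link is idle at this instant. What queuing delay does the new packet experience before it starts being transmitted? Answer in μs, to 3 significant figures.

21.0 μs

Each queued packet: L/R = 16000/13700000000 = 1.16788 μs.
18 queued → 21.0219 μs.
Queuing delay = 21.0 μs.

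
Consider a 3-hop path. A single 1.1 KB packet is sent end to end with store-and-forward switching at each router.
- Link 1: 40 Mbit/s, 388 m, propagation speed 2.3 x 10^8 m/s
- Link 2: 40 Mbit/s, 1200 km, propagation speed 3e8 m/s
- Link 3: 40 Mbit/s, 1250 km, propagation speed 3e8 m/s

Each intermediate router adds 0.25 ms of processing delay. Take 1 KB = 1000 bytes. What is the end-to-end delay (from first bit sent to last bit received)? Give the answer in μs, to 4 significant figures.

L = 8800 bits.
Transmission delay per hop = L/R = 8800/40000000 = 220 μs; 3 hops → 660 μs.
Propagation delays (d/s per hop): 1.68696, 4000, 4166.67 μs; sum = 8168.35 μs.
Processing at 2 router(s): 2 × 0.25 ms = 500 μs.
End-to-end = 9328 μs.

9328 μs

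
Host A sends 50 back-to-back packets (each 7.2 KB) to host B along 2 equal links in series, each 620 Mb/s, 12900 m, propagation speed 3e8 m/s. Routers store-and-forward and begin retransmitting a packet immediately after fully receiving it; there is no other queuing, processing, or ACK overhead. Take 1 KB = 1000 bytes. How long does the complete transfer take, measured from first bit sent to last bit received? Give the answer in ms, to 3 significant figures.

4.82 ms

Per-hop transmission t_tx = L/R = 57600/620000000 = 0.0929032 ms.
Per-hop propagation t_prop = 12900/300000000 = 0.043 ms.
Pipeline fill: first packet needs 2·t_tx to clear all hops; remaining 49 packets each add one t_tx.
Total = (2+50-1)·t_tx + 2·t_prop = 51·0.0929032 + 2·0.043 = 4.82 ms.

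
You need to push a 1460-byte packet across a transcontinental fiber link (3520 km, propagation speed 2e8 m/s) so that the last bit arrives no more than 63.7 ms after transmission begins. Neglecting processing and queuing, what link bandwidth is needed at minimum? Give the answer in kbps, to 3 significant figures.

253 kbps

L = 11680 bits.
Propagation delay = 3520000 / 200000000 = 17.6 ms.
Transmission budget = 63.7 − 17.6 = 46.1 ms.
R ≥ L / t_tx = 11680 bits / 0.0461 s = 253 kbps.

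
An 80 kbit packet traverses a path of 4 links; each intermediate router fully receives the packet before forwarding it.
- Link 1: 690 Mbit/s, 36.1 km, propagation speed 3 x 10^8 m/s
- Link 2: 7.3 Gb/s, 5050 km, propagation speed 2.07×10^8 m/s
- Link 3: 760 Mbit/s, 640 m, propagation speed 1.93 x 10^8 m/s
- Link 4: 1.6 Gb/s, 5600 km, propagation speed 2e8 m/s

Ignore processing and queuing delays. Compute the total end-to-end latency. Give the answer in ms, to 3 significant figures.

L = 80000 bits.
Transmission delays (L/R per hop): 0.115942, 0.0109589, 0.105263, 0.05 ms; sum = 0.282164 ms.
Propagation delays (d/s per hop): 0.120333, 24.3961, 0.00331606, 28 ms; sum = 52.5198 ms.
End-to-end = 52.8 ms.

52.8 ms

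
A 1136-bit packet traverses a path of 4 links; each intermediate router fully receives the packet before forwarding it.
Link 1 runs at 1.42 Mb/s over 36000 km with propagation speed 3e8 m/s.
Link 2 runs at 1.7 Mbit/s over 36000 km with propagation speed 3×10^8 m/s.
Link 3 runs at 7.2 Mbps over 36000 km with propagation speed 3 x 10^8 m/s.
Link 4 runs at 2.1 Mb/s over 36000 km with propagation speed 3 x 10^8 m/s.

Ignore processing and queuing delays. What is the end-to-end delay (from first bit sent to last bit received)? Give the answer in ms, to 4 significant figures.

482.2 ms

Transmission delays (L/R per hop): 0.8, 0.668235, 0.157778, 0.540952 ms; sum = 2.16697 ms.
Propagation delays (d/s per hop): 120, 120, 120, 120 ms; sum = 480 ms.
End-to-end = 482.2 ms.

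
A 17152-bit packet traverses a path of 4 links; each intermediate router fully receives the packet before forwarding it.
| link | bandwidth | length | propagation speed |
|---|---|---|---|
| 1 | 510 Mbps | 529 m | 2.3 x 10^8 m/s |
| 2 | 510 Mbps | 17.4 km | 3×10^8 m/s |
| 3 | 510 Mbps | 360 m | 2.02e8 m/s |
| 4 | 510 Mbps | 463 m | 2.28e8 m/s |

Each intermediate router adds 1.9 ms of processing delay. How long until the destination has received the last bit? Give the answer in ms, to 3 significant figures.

5.90 ms

Transmission delay per hop = L/R = 17152/510000000 = 0.0336314 ms; 4 hops → 0.134525 ms.
Propagation delays (d/s per hop): 0.0023, 0.058, 0.00178218, 0.0020307 ms; sum = 0.0641129 ms.
Processing at 3 router(s): 3 × 1.9 ms = 5.7 ms.
End-to-end = 5.90 ms.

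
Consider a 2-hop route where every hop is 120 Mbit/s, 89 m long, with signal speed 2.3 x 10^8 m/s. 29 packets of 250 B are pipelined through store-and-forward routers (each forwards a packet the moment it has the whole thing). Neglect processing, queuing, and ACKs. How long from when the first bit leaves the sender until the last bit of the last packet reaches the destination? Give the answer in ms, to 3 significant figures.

Per-hop transmission t_tx = L/R = 2000/120000000 = 0.0166667 ms.
Per-hop propagation t_prop = 89/2.3e+08 = 0.000386957 ms.
Pipeline fill: first packet needs 2·t_tx to clear all hops; remaining 28 packets each add one t_tx.
Total = (2+29-1)·t_tx + 2·t_prop = 30·0.0166667 + 2·0.000386957 = 0.501 ms.

0.501 ms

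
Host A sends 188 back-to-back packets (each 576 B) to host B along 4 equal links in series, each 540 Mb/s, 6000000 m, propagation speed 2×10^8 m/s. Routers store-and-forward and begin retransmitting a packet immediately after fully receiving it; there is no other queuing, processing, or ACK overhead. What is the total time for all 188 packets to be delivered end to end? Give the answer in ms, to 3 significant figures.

Per-hop transmission t_tx = L/R = 4608/540000000 = 0.00853333 ms.
Per-hop propagation t_prop = 6000000/200000000 = 30 ms.
Pipeline fill: first packet needs 4·t_tx to clear all hops; remaining 187 packets each add one t_tx.
Total = (4+188-1)·t_tx + 4·t_prop = 191·0.00853333 + 4·30 = 122 ms.

122 ms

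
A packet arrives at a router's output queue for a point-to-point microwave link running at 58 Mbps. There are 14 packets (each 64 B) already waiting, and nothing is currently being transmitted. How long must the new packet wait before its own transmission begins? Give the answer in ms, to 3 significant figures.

0.124 ms

Each queued packet: L/R = 512/58000000 = 0.00882759 ms.
14 queued → 0.123586 ms.
Queuing delay = 0.124 ms.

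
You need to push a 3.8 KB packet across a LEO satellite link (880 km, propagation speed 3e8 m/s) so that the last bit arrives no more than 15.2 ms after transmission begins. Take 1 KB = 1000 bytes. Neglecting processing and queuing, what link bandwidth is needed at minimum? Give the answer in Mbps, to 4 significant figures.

2.478 Mbps

L = 30400 bits.
Propagation delay = 880000 / 300000000 = 2.93333 ms.
Transmission budget = 15.2 − 2.93333 = 12.2667 ms.
R ≥ L / t_tx = 30400 bits / 0.0122667 s = 2.478 Mbps.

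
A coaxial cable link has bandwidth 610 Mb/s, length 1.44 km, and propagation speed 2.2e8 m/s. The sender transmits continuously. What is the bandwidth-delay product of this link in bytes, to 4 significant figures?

Propagation delay = 1440 / 2.2e+08 = 6.54545e-06 s.
BDP = R × t_prop = 610000000 × 6.54545e-06 = 3992.73 bits.
In bytes: 3992.73/8 = 499.1 bytes.

499.1 bytes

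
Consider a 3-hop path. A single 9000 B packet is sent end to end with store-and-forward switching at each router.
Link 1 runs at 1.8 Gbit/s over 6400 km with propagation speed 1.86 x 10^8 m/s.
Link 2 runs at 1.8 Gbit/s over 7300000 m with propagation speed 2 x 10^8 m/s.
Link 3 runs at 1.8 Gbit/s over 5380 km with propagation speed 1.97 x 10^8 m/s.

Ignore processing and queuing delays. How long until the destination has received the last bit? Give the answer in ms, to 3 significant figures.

L = 9000 × 8 = 72000 bits.
Transmission delay per hop = L/R = 72000/1800000000 = 0.04 ms; 3 hops → 0.12 ms.
Propagation delays (d/s per hop): 34.4086, 36.5, 27.3096 ms; sum = 98.2182 ms.
End-to-end = 98.3 ms.

98.3 ms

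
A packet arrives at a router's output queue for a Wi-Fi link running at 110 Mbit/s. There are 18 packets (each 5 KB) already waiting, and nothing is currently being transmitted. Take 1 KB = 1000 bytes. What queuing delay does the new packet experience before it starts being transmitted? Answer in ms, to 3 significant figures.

6.55 ms

Each queued packet: L/R = 40000/110000000 = 0.363636 ms.
18 queued → 6.54545 ms.
Queuing delay = 6.55 ms.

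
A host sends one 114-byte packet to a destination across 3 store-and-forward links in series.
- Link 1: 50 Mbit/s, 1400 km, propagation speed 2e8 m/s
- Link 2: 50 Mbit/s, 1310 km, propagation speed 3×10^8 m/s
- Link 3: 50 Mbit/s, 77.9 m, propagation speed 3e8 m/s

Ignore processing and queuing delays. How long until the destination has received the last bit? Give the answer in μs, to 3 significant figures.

11400 μs

L = 114 × 8 = 912 bits.
Transmission delay per hop = L/R = 912/50000000 = 18.24 μs; 3 hops → 54.72 μs.
Propagation delays (d/s per hop): 7000, 4366.67, 0.259667 μs; sum = 11366.9 μs.
End-to-end = 11400 μs.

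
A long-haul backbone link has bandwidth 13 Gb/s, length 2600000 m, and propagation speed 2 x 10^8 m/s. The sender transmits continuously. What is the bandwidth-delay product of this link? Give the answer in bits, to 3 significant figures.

169000000 bits

Propagation delay = 2600000 / 200000000 = 0.013 s.
BDP = R × t_prop = 13000000000 × 0.013 = 169000000 bits.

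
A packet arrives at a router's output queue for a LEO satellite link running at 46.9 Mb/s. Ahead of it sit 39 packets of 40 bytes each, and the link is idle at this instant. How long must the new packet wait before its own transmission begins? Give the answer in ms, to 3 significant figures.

Each queued packet: L/R = 320/46900000 = 0.00682303 ms.
39 queued → 0.266098 ms.
Queuing delay = 0.266 ms.

0.266 ms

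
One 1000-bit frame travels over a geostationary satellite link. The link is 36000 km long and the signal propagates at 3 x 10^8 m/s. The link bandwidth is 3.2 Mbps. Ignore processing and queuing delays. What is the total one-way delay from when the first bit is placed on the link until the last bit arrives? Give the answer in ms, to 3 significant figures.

120 ms

Transmission delay = L/R = 1000 / 3200000 = 0.3125 ms.
Propagation delay = d/s = 36000000 m / 300000000 m/s = 120 ms.
Total = 120 ms.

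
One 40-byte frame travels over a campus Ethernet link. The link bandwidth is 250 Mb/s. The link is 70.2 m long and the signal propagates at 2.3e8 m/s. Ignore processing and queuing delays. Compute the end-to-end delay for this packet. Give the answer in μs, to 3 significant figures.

L = 40 × 8 = 320 bits.
Transmission delay = L/R = 320 / 250000000 = 1.28 μs.
Propagation delay = d/s = 70.2 m / 2.3e+08 m/s = 0.305217 μs.
Total = 1.59 μs.

1.59 μs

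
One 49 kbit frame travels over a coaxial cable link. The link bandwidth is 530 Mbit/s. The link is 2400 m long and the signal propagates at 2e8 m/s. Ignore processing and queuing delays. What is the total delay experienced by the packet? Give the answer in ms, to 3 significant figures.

L = 49000 bits.
Transmission delay = L/R = 49000 / 530000000 = 0.0924528 ms.
Propagation delay = d/s = 2400 m / 200000000 m/s = 0.012 ms.
Total = 0.104 ms.

0.104 ms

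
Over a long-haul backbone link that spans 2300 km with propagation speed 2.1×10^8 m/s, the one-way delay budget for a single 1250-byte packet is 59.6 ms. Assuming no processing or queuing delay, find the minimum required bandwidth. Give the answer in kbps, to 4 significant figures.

205.6 kbps

L = 10000 bits.
Propagation delay = 2300000 / 210000000 = 10.9524 ms.
Transmission budget = 59.6 − 10.9524 = 48.6476 ms.
R ≥ L / t_tx = 10000 bits / 0.0486476 s = 205.6 kbps.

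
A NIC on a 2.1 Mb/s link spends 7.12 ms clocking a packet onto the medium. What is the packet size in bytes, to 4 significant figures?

1869 bytes

L = R × t_tx = 2100000 b/s × 0.00712 s = 14952 bits.
In bytes: 14952 / 8 = 1869 bytes.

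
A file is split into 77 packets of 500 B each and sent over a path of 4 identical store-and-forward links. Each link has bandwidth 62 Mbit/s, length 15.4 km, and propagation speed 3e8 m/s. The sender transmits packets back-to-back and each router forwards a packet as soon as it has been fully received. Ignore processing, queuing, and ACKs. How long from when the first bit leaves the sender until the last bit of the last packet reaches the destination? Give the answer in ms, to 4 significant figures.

Per-hop transmission t_tx = L/R = 4000/62000000 = 0.0645161 ms.
Per-hop propagation t_prop = 15400/300000000 = 0.0513333 ms.
Pipeline fill: first packet needs 4·t_tx to clear all hops; remaining 76 packets each add one t_tx.
Total = (4+77-1)·t_tx + 4·t_prop = 80·0.0645161 + 4·0.0513333 = 5.367 ms.

5.367 ms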